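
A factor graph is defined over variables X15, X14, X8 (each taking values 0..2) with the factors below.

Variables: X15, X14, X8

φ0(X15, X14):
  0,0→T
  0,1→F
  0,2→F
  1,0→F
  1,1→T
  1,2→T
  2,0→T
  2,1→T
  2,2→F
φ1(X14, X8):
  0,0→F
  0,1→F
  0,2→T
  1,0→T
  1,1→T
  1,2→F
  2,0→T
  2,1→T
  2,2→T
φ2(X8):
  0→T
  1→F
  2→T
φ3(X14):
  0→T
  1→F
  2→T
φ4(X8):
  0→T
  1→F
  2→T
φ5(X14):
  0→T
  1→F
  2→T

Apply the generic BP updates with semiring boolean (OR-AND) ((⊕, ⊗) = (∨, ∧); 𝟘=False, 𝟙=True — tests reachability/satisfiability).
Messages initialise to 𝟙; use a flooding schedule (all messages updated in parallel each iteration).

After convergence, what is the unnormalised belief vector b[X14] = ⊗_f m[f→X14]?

b[X14] = [T, F, T]

init: all messages = 𝟙 over 3 values
r1 m[φ0→X15] = [T, T, T]
r1 m[φ0→X14] = [T, T, T]
r1 m[φ1→X14] = [T, T, T]
r1 m[φ1→X8] = [T, T, T]
r1 m[φ2→X8] = [T, F, T]
r1 m[φ3→X14] = [T, F, T]
r1 m[φ4→X8] = [T, F, T]
r1 m[φ5→X14] = [T, F, T]
r1 m[X15→φ0] = [T, T, T]
r1 m[X14→φ0] = [T, T, T]
r1 m[X14→φ1] = [T, T, T]
r1 m[X14→φ3] = [T, T, T]
r1 m[X14→φ5] = [T, T, T]
r1 m[X8→φ1] = [T, T, T]
r1 m[X8→φ2] = [T, T, T]
r1 m[X8→φ4] = [T, T, T]
r2 m[φ0→X15] = [T, T, T]
r2 m[φ0→X14] = [T, T, T]
r2 m[φ1→X14] = [T, T, T]
r2 m[φ1→X8] = [T, T, T]
r2 m[φ2→X8] = [T, F, T]
r2 m[φ3→X14] = [T, F, T]
r2 m[φ4→X8] = [T, F, T]
r2 m[φ5→X14] = [T, F, T]
r2 m[X15→φ0] = [T, T, T]
r2 m[X14→φ0] = [T, F, T]
r2 m[X14→φ1] = [T, F, T]
r2 m[X14→φ3] = [T, F, T]
r2 m[X14→φ5] = [T, F, T]
r2 m[X8→φ1] = [T, F, T]
r2 m[X8→φ2] = [T, F, T]
r2 m[X8→φ4] = [T, F, T]
r3 m[φ0→X15] = [T, T, T]
r3 m[φ0→X14] = [T, T, T]
r3 m[φ1→X14] = [T, T, T]
r3 m[φ1→X8] = [T, T, T]
r3 m[φ2→X8] = [T, F, T]
r3 m[φ3→X14] = [T, F, T]
r3 m[φ4→X8] = [T, F, T]
r3 m[φ5→X14] = [T, F, T]
r3 m[X15→φ0] = [T, T, T]
r3 m[X14→φ0] = [T, F, T]
r3 m[X14→φ1] = [T, F, T]
r3 m[X14→φ3] = [T, F, T]
r3 m[X14→φ5] = [T, F, T]
r3 m[X8→φ1] = [T, F, T]
r3 m[X8→φ2] = [T, F, T]
r3 m[X8→φ4] = [T, F, T]
fixed point reached at round 3
b[X14] = ⊗ incoming = [T, F, T]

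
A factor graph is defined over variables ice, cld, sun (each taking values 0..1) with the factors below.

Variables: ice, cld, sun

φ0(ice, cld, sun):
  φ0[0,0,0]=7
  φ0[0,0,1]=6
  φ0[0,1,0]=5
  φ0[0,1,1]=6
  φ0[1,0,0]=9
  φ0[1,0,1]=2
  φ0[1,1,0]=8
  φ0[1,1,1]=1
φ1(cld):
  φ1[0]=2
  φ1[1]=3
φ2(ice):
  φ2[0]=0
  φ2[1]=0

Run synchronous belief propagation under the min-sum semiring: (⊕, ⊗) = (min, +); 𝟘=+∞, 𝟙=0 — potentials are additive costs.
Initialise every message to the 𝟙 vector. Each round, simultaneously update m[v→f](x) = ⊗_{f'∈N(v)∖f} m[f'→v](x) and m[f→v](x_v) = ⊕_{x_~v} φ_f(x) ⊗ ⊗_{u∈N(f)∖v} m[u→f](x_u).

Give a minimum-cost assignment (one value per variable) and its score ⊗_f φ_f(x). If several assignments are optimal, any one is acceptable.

init: all messages = 𝟙 over 2 values
r1 m[φ0→ice] = [5, 1]
r1 m[φ0→cld] = [2, 1]
r1 m[φ0→sun] = [5, 1]
r1 m[φ1→cld] = [2, 3]
r1 m[φ2→ice] = [0, 0]
r1 m[ice→φ0] = [0, 0]
r1 m[ice→φ2] = [0, 0]
r1 m[cld→φ0] = [0, 0]
r1 m[cld→φ1] = [0, 0]
r1 m[sun→φ0] = [0, 0]
r2 m[φ0→ice] = [5, 1]
r2 m[φ0→cld] = [2, 1]
r2 m[φ0→sun] = [5, 1]
r2 m[φ1→cld] = [2, 3]
r2 m[φ2→ice] = [0, 0]
r2 m[ice→φ0] = [0, 0]
r2 m[ice→φ2] = [5, 1]
r2 m[cld→φ0] = [2, 3]
r2 m[cld→φ1] = [2, 1]
r2 m[sun→φ0] = [0, 0]
r3 m[φ0→ice] = [8, 4]
r3 m[φ0→cld] = [2, 1]
r3 m[φ0→sun] = [8, 4]
r3 m[φ1→cld] = [2, 3]
r3 m[φ2→ice] = [0, 0]
r3 m[ice→φ0] = [0, 0]
r3 m[ice→φ2] = [5, 1]
r3 m[cld→φ0] = [2, 3]
r3 m[cld→φ1] = [2, 1]
r3 m[sun→φ0] = [0, 0]
r4 m[φ0→ice] = [8, 4]
r4 m[φ0→cld] = [2, 1]
r4 m[φ0→sun] = [8, 4]
r4 m[φ1→cld] = [2, 3]
r4 m[φ2→ice] = [0, 0]
r4 m[ice→φ0] = [0, 0]
r4 m[ice→φ2] = [8, 4]
r4 m[cld→φ0] = [2, 3]
r4 m[cld→φ1] = [2, 1]
r4 m[sun→φ0] = [0, 0]
r5 m[φ0→ice] = [8, 4]
r5 m[φ0→cld] = [2, 1]
r5 m[φ0→sun] = [8, 4]
r5 m[φ1→cld] = [2, 3]
r5 m[φ2→ice] = [0, 0]
r5 m[ice→φ0] = [0, 0]
r5 m[ice→φ2] = [8, 4]
r5 m[cld→φ0] = [2, 3]
r5 m[cld→φ1] = [2, 1]
r5 m[sun→φ0] = [0, 0]
fixed point reached at round 5
traceback from ice: (ice=1, cld=0, sun=1), score=4

assignment: (ice=1, cld=0, sun=1); score = 4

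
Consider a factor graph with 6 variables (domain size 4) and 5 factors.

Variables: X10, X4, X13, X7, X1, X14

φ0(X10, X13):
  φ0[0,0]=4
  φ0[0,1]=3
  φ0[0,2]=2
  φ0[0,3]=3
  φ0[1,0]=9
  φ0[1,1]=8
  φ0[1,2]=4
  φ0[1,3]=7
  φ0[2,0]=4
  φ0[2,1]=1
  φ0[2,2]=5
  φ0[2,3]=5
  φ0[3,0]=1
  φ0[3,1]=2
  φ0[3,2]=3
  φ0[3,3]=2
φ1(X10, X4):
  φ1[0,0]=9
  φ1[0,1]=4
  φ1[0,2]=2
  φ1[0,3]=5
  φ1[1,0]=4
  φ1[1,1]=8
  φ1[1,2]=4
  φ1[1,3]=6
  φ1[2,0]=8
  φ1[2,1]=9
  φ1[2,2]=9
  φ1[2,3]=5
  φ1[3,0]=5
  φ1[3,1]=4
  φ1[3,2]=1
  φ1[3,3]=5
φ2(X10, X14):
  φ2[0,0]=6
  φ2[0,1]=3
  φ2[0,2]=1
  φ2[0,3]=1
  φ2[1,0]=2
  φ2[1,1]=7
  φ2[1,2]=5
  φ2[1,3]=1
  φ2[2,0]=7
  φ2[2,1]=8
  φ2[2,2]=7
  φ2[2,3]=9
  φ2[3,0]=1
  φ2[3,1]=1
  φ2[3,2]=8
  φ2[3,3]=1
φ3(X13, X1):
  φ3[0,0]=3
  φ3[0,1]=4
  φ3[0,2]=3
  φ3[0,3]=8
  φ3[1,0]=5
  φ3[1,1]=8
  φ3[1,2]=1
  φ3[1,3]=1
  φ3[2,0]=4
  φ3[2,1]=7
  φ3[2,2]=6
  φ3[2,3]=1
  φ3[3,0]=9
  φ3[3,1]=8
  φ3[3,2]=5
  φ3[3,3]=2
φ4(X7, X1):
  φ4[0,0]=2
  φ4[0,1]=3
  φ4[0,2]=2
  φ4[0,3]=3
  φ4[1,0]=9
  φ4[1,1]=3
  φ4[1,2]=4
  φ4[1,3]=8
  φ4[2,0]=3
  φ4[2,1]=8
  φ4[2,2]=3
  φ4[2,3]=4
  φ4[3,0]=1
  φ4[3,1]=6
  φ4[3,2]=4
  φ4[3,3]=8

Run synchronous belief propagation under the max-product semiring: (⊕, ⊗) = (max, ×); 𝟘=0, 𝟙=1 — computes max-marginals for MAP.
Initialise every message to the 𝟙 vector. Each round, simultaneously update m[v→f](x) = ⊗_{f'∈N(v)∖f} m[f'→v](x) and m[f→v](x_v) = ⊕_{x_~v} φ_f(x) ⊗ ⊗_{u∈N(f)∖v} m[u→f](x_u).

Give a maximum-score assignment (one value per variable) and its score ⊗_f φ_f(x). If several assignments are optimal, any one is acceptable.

assignment: (X10=2, X4=1, X13=3, X7=1, X1=0, X14=3); score = 32805

init: all messages = 𝟙 over 4 values
r1 m[φ0→X10] = [4, 9, 5, 3]
r1 m[φ0→X13] = [9, 8, 5, 7]
r1 m[φ1→X10] = [9, 8, 9, 5]
r1 m[φ1→X4] = [9, 9, 9, 6]
r1 m[φ2→X10] = [6, 7, 9, 8]
r1 m[φ2→X14] = [7, 8, 8, 9]
r1 m[φ3→X13] = [8, 8, 7, 9]
r1 m[φ3→X1] = [9, 8, 6, 8]
r1 m[φ4→X7] = [3, 9, 8, 8]
r1 m[φ4→X1] = [9, 8, 4, 8]
r1 m[X10→φ0] = [1, 1, 1, 1]
r1 m[X10→φ1] = [1, 1, 1, 1]
r1 m[X10→φ2] = [1, 1, 1, 1]
r1 m[X4→φ1] = [1, 1, 1, 1]
r1 m[X13→φ0] = [1, 1, 1, 1]
r1 m[X13→φ3] = [1, 1, 1, 1]
r1 m[X7→φ4] = [1, 1, 1, 1]
r1 m[X1→φ3] = [1, 1, 1, 1]
r1 m[X1→φ4] = [1, 1, 1, 1]
r1 m[X14→φ2] = [1, 1, 1, 1]
r2 m[φ0→X10] = [4, 9, 5, 3]
r2 m[φ0→X13] = [9, 8, 5, 7]
r2 m[φ1→X10] = [9, 8, 9, 5]
r2 m[φ1→X4] = [9, 9, 9, 6]
r2 m[φ2→X10] = [6, 7, 9, 8]
r2 m[φ2→X14] = [7, 8, 8, 9]
r2 m[φ3→X13] = [8, 8, 7, 9]
r2 m[φ3→X1] = [9, 8, 6, 8]
r2 m[φ4→X7] = [3, 9, 8, 8]
r2 m[φ4→X1] = [9, 8, 4, 8]
r2 m[X10→φ0] = [54, 56, 81, 40]
r2 m[X10→φ1] = [24, 63, 45, 24]
r2 m[X10→φ2] = [36, 72, 45, 15]
r2 m[X4→φ1] = [1, 1, 1, 1]
r2 m[X13→φ0] = [8, 8, 7, 9]
r2 m[X13→φ3] = [9, 8, 5, 7]
r2 m[X7→φ4] = [1, 1, 1, 1]
r2 m[X1→φ3] = [9, 8, 4, 8]
r2 m[X1→φ4] = [9, 8, 6, 8]
r2 m[X14→φ2] = [1, 1, 1, 1]
r3 m[φ0→X10] = [32, 72, 45, 21]
r3 m[φ0→X13] = [504, 448, 405, 405]
r3 m[φ1→X10] = [9, 8, 9, 5]
r3 m[φ1→X4] = [360, 504, 405, 378]
r3 m[φ2→X10] = [6, 7, 9, 8]
r3 m[φ2→X14] = [315, 504, 360, 405]
r3 m[φ3→X13] = [64, 64, 56, 81]
r3 m[φ3→X1] = [63, 64, 35, 72]
r3 m[φ4→X7] = [24, 81, 64, 64]
r3 m[φ4→X1] = [9, 8, 4, 8]
r3 m[X10→φ0] = [54, 56, 81, 40]
r3 m[X10→φ1] = [24, 63, 45, 24]
r3 m[X10→φ2] = [36, 72, 45, 15]
r3 m[X4→φ1] = [1, 1, 1, 1]
r3 m[X13→φ0] = [8, 8, 7, 9]
r3 m[X13→φ3] = [9, 8, 5, 7]
r3 m[X7→φ4] = [1, 1, 1, 1]
r3 m[X1→φ3] = [9, 8, 4, 8]
r3 m[X1→φ4] = [9, 8, 6, 8]
r3 m[X14→φ2] = [1, 1, 1, 1]
r4 m[φ0→X10] = [32, 72, 45, 21]
r4 m[φ0→X13] = [504, 448, 405, 405]
r4 m[φ1→X10] = [9, 8, 9, 5]
r4 m[φ1→X4] = [360, 504, 405, 378]
r4 m[φ2→X10] = [6, 7, 9, 8]
r4 m[φ2→X14] = [315, 504, 360, 405]
r4 m[φ3→X13] = [64, 64, 56, 81]
r4 m[φ3→X1] = [63, 64, 35, 72]
r4 m[φ4→X7] = [24, 81, 64, 64]
r4 m[φ4→X1] = [9, 8, 4, 8]
r4 m[X10→φ0] = [54, 56, 81, 40]
r4 m[X10→φ1] = [192, 504, 405, 168]
r4 m[X10→φ2] = [288, 576, 405, 105]
r4 m[X4→φ1] = [1, 1, 1, 1]
r4 m[X13→φ0] = [64, 64, 56, 81]
r4 m[X13→φ3] = [504, 448, 405, 405]
r4 m[X7→φ4] = [1, 1, 1, 1]
r4 m[X1→φ3] = [9, 8, 4, 8]
r4 m[X1→φ4] = [63, 64, 35, 72]
r4 m[X14→φ2] = [1, 1, 1, 1]
r5 m[φ0→X10] = [256, 576, 405, 168]
r5 m[φ0→X13] = [504, 448, 405, 405]
r5 m[φ1→X10] = [9, 8, 9, 5]
r5 m[φ1→X4] = [3240, 4032, 3645, 3024]
r5 m[φ2→X10] = [6, 7, 9, 8]
r5 m[φ2→X14] = [2835, 4032, 2880, 3645]
r5 m[φ3→X13] = [64, 64, 56, 81]
r5 m[φ3→X1] = [3645, 3584, 2430, 4032]
r5 m[φ4→X7] = [216, 576, 512, 576]
r5 m[φ4→X1] = [9, 8, 4, 8]
r5 m[X10→φ0] = [54, 56, 81, 40]
r5 m[X10→φ1] = [192, 504, 405, 168]
r5 m[X10→φ2] = [288, 576, 405, 105]
r5 m[X4→φ1] = [1, 1, 1, 1]
r5 m[X13→φ0] = [64, 64, 56, 81]
r5 m[X13→φ3] = [504, 448, 405, 405]
r5 m[X7→φ4] = [1, 1, 1, 1]
r5 m[X1→φ3] = [9, 8, 4, 8]
r5 m[X1→φ4] = [63, 64, 35, 72]
r5 m[X14→φ2] = [1, 1, 1, 1]
r6 m[φ0→X10] = [256, 576, 405, 168]
r6 m[φ0→X13] = [504, 448, 405, 405]
r6 m[φ1→X10] = [9, 8, 9, 5]
r6 m[φ1→X4] = [3240, 4032, 3645, 3024]
r6 m[φ2→X10] = [6, 7, 9, 8]
r6 m[φ2→X14] = [2835, 4032, 2880, 3645]
r6 m[φ3→X13] = [64, 64, 56, 81]
r6 m[φ3→X1] = [3645, 3584, 2430, 4032]
r6 m[φ4→X7] = [216, 576, 512, 576]
r6 m[φ4→X1] = [9, 8, 4, 8]
r6 m[X10→φ0] = [54, 56, 81, 40]
r6 m[X10→φ1] = [1536, 4032, 3645, 1344]
r6 m[X10→φ2] = [2304, 4608, 3645, 840]
r6 m[X4→φ1] = [1, 1, 1, 1]
r6 m[X13→φ0] = [64, 64, 56, 81]
r6 m[X13→φ3] = [504, 448, 405, 405]
r6 m[X7→φ4] = [1, 1, 1, 1]
r6 m[X1→φ3] = [9, 8, 4, 8]
r6 m[X1→φ4] = [3645, 3584, 2430, 4032]
r6 m[X14→φ2] = [1, 1, 1, 1]
r7 m[φ0→X10] = [256, 576, 405, 168]
r7 m[φ0→X13] = [504, 448, 405, 405]
r7 m[φ1→X10] = [9, 8, 9, 5]
r7 m[φ1→X4] = [29160, 32805, 32805, 24192]
r7 m[φ2→X10] = [6, 7, 9, 8]
r7 m[φ2→X14] = [25515, 32256, 25515, 32805]
r7 m[φ3→X13] = [64, 64, 56, 81]
r7 m[φ3→X1] = [3645, 3584, 2430, 4032]
r7 m[φ4→X7] = [12096, 32805, 28672, 32256]
r7 m[φ4→X1] = [9, 8, 4, 8]
r7 m[X10→φ0] = [54, 56, 81, 40]
r7 m[X10→φ1] = [1536, 4032, 3645, 1344]
r7 m[X10→φ2] = [2304, 4608, 3645, 840]
r7 m[X4→φ1] = [1, 1, 1, 1]
r7 m[X13→φ0] = [64, 64, 56, 81]
r7 m[X13→φ3] = [504, 448, 405, 405]
r7 m[X7→φ4] = [1, 1, 1, 1]
r7 m[X1→φ3] = [9, 8, 4, 8]
r7 m[X1→φ4] = [3645, 3584, 2430, 4032]
r7 m[X14→φ2] = [1, 1, 1, 1]
r8 m[φ0→X10] = [256, 576, 405, 168]
r8 m[φ0→X13] = [504, 448, 405, 405]
r8 m[φ1→X10] = [9, 8, 9, 5]
r8 m[φ1→X4] = [29160, 32805, 32805, 24192]
r8 m[φ2→X10] = [6, 7, 9, 8]
r8 m[φ2→X14] = [25515, 32256, 25515, 32805]
r8 m[φ3→X13] = [64, 64, 56, 81]
r8 m[φ3→X1] = [3645, 3584, 2430, 4032]
r8 m[φ4→X7] = [12096, 32805, 28672, 32256]
r8 m[φ4→X1] = [9, 8, 4, 8]
r8 m[X10→φ0] = [54, 56, 81, 40]
r8 m[X10→φ1] = [1536, 4032, 3645, 1344]
r8 m[X10→φ2] = [2304, 4608, 3645, 840]
r8 m[X4→φ1] = [1, 1, 1, 1]
r8 m[X13→φ0] = [64, 64, 56, 81]
r8 m[X13→φ3] = [504, 448, 405, 405]
r8 m[X7→φ4] = [1, 1, 1, 1]
r8 m[X1→φ3] = [9, 8, 4, 8]
r8 m[X1→φ4] = [3645, 3584, 2430, 4032]
r8 m[X14→φ2] = [1, 1, 1, 1]
fixed point reached at round 8
traceback from X10: (X10=2, X4=1, X13=3, X7=1, X1=0, X14=3), score=32805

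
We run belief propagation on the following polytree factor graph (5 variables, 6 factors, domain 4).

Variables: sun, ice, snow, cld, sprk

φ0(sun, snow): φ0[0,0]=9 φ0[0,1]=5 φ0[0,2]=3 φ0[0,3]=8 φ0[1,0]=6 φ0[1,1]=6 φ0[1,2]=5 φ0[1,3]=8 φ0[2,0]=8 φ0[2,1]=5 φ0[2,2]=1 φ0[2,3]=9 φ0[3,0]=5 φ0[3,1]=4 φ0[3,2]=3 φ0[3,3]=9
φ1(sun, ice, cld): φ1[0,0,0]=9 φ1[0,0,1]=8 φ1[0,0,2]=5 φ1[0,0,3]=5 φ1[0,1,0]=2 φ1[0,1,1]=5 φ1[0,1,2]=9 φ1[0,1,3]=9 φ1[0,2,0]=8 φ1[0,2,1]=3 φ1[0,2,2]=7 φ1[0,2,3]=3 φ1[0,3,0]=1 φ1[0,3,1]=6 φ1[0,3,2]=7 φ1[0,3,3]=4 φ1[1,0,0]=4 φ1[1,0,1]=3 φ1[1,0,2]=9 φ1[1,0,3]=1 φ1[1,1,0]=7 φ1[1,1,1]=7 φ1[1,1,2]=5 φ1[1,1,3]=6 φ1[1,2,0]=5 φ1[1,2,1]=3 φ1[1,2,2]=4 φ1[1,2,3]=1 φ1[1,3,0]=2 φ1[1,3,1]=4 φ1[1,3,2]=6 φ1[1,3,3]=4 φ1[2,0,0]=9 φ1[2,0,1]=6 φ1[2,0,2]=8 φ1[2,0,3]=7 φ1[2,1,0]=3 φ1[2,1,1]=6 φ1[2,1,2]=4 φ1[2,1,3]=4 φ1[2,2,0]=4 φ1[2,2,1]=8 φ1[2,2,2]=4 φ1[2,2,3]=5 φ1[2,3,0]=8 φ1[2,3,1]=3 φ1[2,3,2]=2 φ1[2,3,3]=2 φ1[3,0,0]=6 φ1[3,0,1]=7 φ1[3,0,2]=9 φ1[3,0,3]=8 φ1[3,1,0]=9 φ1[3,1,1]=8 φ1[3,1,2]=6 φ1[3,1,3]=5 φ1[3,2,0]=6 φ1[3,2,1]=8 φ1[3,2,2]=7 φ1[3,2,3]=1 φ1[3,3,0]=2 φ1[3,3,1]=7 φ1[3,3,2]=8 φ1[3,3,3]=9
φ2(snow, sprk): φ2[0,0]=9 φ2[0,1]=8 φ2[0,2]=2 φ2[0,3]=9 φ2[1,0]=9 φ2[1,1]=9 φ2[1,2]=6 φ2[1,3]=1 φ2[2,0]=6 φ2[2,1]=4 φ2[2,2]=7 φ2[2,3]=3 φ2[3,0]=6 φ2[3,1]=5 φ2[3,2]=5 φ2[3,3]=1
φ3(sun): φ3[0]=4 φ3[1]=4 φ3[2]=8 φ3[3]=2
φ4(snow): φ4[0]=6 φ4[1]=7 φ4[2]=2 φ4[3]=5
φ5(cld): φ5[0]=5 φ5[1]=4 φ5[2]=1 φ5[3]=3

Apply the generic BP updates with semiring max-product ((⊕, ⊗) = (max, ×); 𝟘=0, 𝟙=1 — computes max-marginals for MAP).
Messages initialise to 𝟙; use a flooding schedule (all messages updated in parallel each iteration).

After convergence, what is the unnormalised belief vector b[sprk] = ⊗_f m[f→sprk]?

b[sprk] = [155520, 138240, 81000, 155520]

init: all messages = 𝟙 over 4 values
r1 m[φ0→sun] = [9, 8, 9, 9]
r1 m[φ0→snow] = [9, 6, 5, 9]
r1 m[φ1→sun] = [9, 9, 9, 9]
r1 m[φ1→ice] = [9, 9, 8, 9]
r1 m[φ1→cld] = [9, 8, 9, 9]
r1 m[φ2→snow] = [9, 9, 7, 6]
r1 m[φ2→sprk] = [9, 9, 7, 9]
r1 m[φ3→sun] = [4, 4, 8, 2]
r1 m[φ4→snow] = [6, 7, 2, 5]
r1 m[φ5→cld] = [5, 4, 1, 3]
r1 m[sun→φ0] = [1, 1, 1, 1]
r1 m[sun→φ1] = [1, 1, 1, 1]
r1 m[sun→φ3] = [1, 1, 1, 1]
r1 m[ice→φ1] = [1, 1, 1, 1]
r1 m[snow→φ0] = [1, 1, 1, 1]
r1 m[snow→φ2] = [1, 1, 1, 1]
r1 m[snow→φ4] = [1, 1, 1, 1]
r1 m[cld→φ1] = [1, 1, 1, 1]
r1 m[cld→φ5] = [1, 1, 1, 1]
r1 m[sprk→φ2] = [1, 1, 1, 1]
r2 m[φ0→sun] = [9, 8, 9, 9]
r2 m[φ0→snow] = [9, 6, 5, 9]
r2 m[φ1→sun] = [9, 9, 9, 9]
r2 m[φ1→ice] = [9, 9, 8, 9]
r2 m[φ1→cld] = [9, 8, 9, 9]
r2 m[φ2→snow] = [9, 9, 7, 6]
r2 m[φ2→sprk] = [9, 9, 7, 9]
r2 m[φ3→sun] = [4, 4, 8, 2]
r2 m[φ4→snow] = [6, 7, 2, 5]
r2 m[φ5→cld] = [5, 4, 1, 3]
r2 m[sun→φ0] = [36, 36, 72, 18]
r2 m[sun→φ1] = [36, 32, 72, 18]
r2 m[sun→φ3] = [81, 72, 81, 81]
r2 m[ice→φ1] = [1, 1, 1, 1]
r2 m[snow→φ0] = [54, 63, 14, 30]
r2 m[snow→φ2] = [54, 42, 10, 45]
r2 m[snow→φ4] = [81, 54, 35, 54]
r2 m[cld→φ1] = [5, 4, 1, 3]
r2 m[cld→φ5] = [9, 8, 9, 9]
r2 m[sprk→φ2] = [1, 1, 1, 1]
r3 m[φ0→sun] = [486, 378, 432, 270]
r3 m[φ0→snow] = [576, 360, 180, 648]
r3 m[φ1→sun] = [45, 35, 45, 45]
r3 m[φ1→ice] = [3240, 1728, 2304, 2880]
r3 m[φ1→cld] = [648, 576, 576, 504]
r3 m[φ2→snow] = [9, 9, 7, 6]
r3 m[φ2→sprk] = [486, 432, 252, 486]
r3 m[φ3→sun] = [4, 4, 8, 2]
r3 m[φ4→snow] = [6, 7, 2, 5]
r3 m[φ5→cld] = [5, 4, 1, 3]
r3 m[sun→φ0] = [36, 36, 72, 18]
r3 m[sun→φ1] = [36, 32, 72, 18]
r3 m[sun→φ3] = [81, 72, 81, 81]
r3 m[ice→φ1] = [1, 1, 1, 1]
r3 m[snow→φ0] = [54, 63, 14, 30]
r3 m[snow→φ2] = [54, 42, 10, 45]
r3 m[snow→φ4] = [81, 54, 35, 54]
r3 m[cld→φ1] = [5, 4, 1, 3]
r3 m[cld→φ5] = [9, 8, 9, 9]
r3 m[sprk→φ2] = [1, 1, 1, 1]
r4 m[φ0→sun] = [486, 378, 432, 270]
r4 m[φ0→snow] = [576, 360, 180, 648]
r4 m[φ1→sun] = [45, 35, 45, 45]
r4 m[φ1→ice] = [3240, 1728, 2304, 2880]
r4 m[φ1→cld] = [648, 576, 576, 504]
r4 m[φ2→snow] = [9, 9, 7, 6]
r4 m[φ2→sprk] = [486, 432, 252, 486]
r4 m[φ3→sun] = [4, 4, 8, 2]
r4 m[φ4→snow] = [6, 7, 2, 5]
r4 m[φ5→cld] = [5, 4, 1, 3]
r4 m[sun→φ0] = [180, 140, 360, 90]
r4 m[sun→φ1] = [1944, 1512, 3456, 540]
r4 m[sun→φ3] = [21870, 13230, 19440, 12150]
r4 m[ice→φ1] = [1, 1, 1, 1]
r4 m[snow→φ0] = [54, 63, 14, 30]
r4 m[snow→φ2] = [3456, 2520, 360, 3240]
r4 m[snow→φ4] = [5184, 3240, 1260, 3888]
r4 m[cld→φ1] = [5, 4, 1, 3]
r4 m[cld→φ5] = [648, 576, 576, 504]
r4 m[sprk→φ2] = [1, 1, 1, 1]
r5 m[φ0→sun] = [486, 378, 432, 270]
r5 m[φ0→snow] = [2880, 1800, 700, 3240]
r5 m[φ1→sun] = [45, 35, 45, 45]
r5 m[φ1→ice] = [155520, 82944, 110592, 138240]
r5 m[φ1→cld] = [31104, 27648, 27648, 24192]
r5 m[φ2→snow] = [9, 9, 7, 6]
r5 m[φ2→sprk] = [31104, 27648, 16200, 31104]
r5 m[φ3→sun] = [4, 4, 8, 2]
r5 m[φ4→snow] = [6, 7, 2, 5]
r5 m[φ5→cld] = [5, 4, 1, 3]
r5 m[sun→φ0] = [180, 140, 360, 90]
r5 m[sun→φ1] = [1944, 1512, 3456, 540]
r5 m[sun→φ3] = [21870, 13230, 19440, 12150]
r5 m[ice→φ1] = [1, 1, 1, 1]
r5 m[snow→φ0] = [54, 63, 14, 30]
r5 m[snow→φ2] = [3456, 2520, 360, 3240]
r5 m[snow→φ4] = [5184, 3240, 1260, 3888]
r5 m[cld→φ1] = [5, 4, 1, 3]
r5 m[cld→φ5] = [648, 576, 576, 504]
r5 m[sprk→φ2] = [1, 1, 1, 1]
r6 m[φ0→sun] = [486, 378, 432, 270]
r6 m[φ0→snow] = [2880, 1800, 700, 3240]
r6 m[φ1→sun] = [45, 35, 45, 45]
r6 m[φ1→ice] = [155520, 82944, 110592, 138240]
r6 m[φ1→cld] = [31104, 27648, 27648, 24192]
r6 m[φ2→snow] = [9, 9, 7, 6]
r6 m[φ2→sprk] = [31104, 27648, 16200, 31104]
r6 m[φ3→sun] = [4, 4, 8, 2]
r6 m[φ4→snow] = [6, 7, 2, 5]
r6 m[φ5→cld] = [5, 4, 1, 3]
r6 m[sun→φ0] = [180, 140, 360, 90]
r6 m[sun→φ1] = [1944, 1512, 3456, 540]
r6 m[sun→φ3] = [21870, 13230, 19440, 12150]
r6 m[ice→φ1] = [1, 1, 1, 1]
r6 m[snow→φ0] = [54, 63, 14, 30]
r6 m[snow→φ2] = [17280, 12600, 1400, 16200]
r6 m[snow→φ4] = [25920, 16200, 4900, 19440]
r6 m[cld→φ1] = [5, 4, 1, 3]
r6 m[cld→φ5] = [31104, 27648, 27648, 24192]
r6 m[sprk→φ2] = [1, 1, 1, 1]
r7 m[φ0→sun] = [486, 378, 432, 270]
r7 m[φ0→snow] = [2880, 1800, 700, 3240]
r7 m[φ1→sun] = [45, 35, 45, 45]
r7 m[φ1→ice] = [155520, 82944, 110592, 138240]
r7 m[φ1→cld] = [31104, 27648, 27648, 24192]
r7 m[φ2→snow] = [9, 9, 7, 6]
r7 m[φ2→sprk] = [155520, 138240, 81000, 155520]
r7 m[φ3→sun] = [4, 4, 8, 2]
r7 m[φ4→snow] = [6, 7, 2, 5]
r7 m[φ5→cld] = [5, 4, 1, 3]
r7 m[sun→φ0] = [180, 140, 360, 90]
r7 m[sun→φ1] = [1944, 1512, 3456, 540]
r7 m[sun→φ3] = [21870, 13230, 19440, 12150]
r7 m[ice→φ1] = [1, 1, 1, 1]
r7 m[snow→φ0] = [54, 63, 14, 30]
r7 m[snow→φ2] = [17280, 12600, 1400, 16200]
r7 m[snow→φ4] = [25920, 16200, 4900, 19440]
r7 m[cld→φ1] = [5, 4, 1, 3]
r7 m[cld→φ5] = [31104, 27648, 27648, 24192]
r7 m[sprk→φ2] = [1, 1, 1, 1]
r8 m[φ0→sun] = [486, 378, 432, 270]
r8 m[φ0→snow] = [2880, 1800, 700, 3240]
r8 m[φ1→sun] = [45, 35, 45, 45]
r8 m[φ1→ice] = [155520, 82944, 110592, 138240]
r8 m[φ1→cld] = [31104, 27648, 27648, 24192]
r8 m[φ2→snow] = [9, 9, 7, 6]
r8 m[φ2→sprk] = [155520, 138240, 81000, 155520]
r8 m[φ3→sun] = [4, 4, 8, 2]
r8 m[φ4→snow] = [6, 7, 2, 5]
r8 m[φ5→cld] = [5, 4, 1, 3]
r8 m[sun→φ0] = [180, 140, 360, 90]
r8 m[sun→φ1] = [1944, 1512, 3456, 540]
r8 m[sun→φ3] = [21870, 13230, 19440, 12150]
r8 m[ice→φ1] = [1, 1, 1, 1]
r8 m[snow→φ0] = [54, 63, 14, 30]
r8 m[snow→φ2] = [17280, 12600, 1400, 16200]
r8 m[snow→φ4] = [25920, 16200, 4900, 19440]
r8 m[cld→φ1] = [5, 4, 1, 3]
r8 m[cld→φ5] = [31104, 27648, 27648, 24192]
r8 m[sprk→φ2] = [1, 1, 1, 1]
fixed point reached at round 8
b[sprk] = ⊗ incoming = [155520, 138240, 81000, 155520]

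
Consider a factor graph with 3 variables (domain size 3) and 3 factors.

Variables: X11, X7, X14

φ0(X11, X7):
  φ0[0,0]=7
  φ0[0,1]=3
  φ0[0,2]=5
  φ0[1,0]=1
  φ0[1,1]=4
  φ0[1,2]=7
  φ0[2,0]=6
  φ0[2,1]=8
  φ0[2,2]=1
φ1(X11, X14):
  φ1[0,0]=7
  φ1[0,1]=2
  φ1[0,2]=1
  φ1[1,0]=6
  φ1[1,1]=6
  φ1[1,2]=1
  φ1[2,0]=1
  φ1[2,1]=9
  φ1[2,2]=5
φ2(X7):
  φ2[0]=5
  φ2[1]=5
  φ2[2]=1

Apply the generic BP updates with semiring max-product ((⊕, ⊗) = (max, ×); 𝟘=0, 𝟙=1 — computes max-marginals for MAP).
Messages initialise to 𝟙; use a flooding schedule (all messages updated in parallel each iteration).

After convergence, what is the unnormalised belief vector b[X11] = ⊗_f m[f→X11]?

init: all messages = 𝟙 over 3 values
r1 m[φ0→X11] = [7, 7, 8]
r1 m[φ0→X7] = [7, 8, 7]
r1 m[φ1→X11] = [7, 6, 9]
r1 m[φ1→X14] = [7, 9, 5]
r1 m[φ2→X7] = [5, 5, 1]
r1 m[X11→φ0] = [1, 1, 1]
r1 m[X11→φ1] = [1, 1, 1]
r1 m[X7→φ0] = [1, 1, 1]
r1 m[X7→φ2] = [1, 1, 1]
r1 m[X14→φ1] = [1, 1, 1]
r2 m[φ0→X11] = [7, 7, 8]
r2 m[φ0→X7] = [7, 8, 7]
r2 m[φ1→X11] = [7, 6, 9]
r2 m[φ1→X14] = [7, 9, 5]
r2 m[φ2→X7] = [5, 5, 1]
r2 m[X11→φ0] = [7, 6, 9]
r2 m[X11→φ1] = [7, 7, 8]
r2 m[X7→φ0] = [5, 5, 1]
r2 m[X7→φ2] = [7, 8, 7]
r2 m[X14→φ1] = [1, 1, 1]
r3 m[φ0→X11] = [35, 20, 40]
r3 m[φ0→X7] = [54, 72, 42]
r3 m[φ1→X11] = [7, 6, 9]
r3 m[φ1→X14] = [49, 72, 40]
r3 m[φ2→X7] = [5, 5, 1]
r3 m[X11→φ0] = [7, 6, 9]
r3 m[X11→φ1] = [7, 7, 8]
r3 m[X7→φ0] = [5, 5, 1]
r3 m[X7→φ2] = [7, 8, 7]
r3 m[X14→φ1] = [1, 1, 1]
r4 m[φ0→X11] = [35, 20, 40]
r4 m[φ0→X7] = [54, 72, 42]
r4 m[φ1→X11] = [7, 6, 9]
r4 m[φ1→X14] = [49, 72, 40]
r4 m[φ2→X7] = [5, 5, 1]
r4 m[X11→φ0] = [7, 6, 9]
r4 m[X11→φ1] = [35, 20, 40]
r4 m[X7→φ0] = [5, 5, 1]
r4 m[X7→φ2] = [54, 72, 42]
r4 m[X14→φ1] = [1, 1, 1]
r5 m[φ0→X11] = [35, 20, 40]
r5 m[φ0→X7] = [54, 72, 42]
r5 m[φ1→X11] = [7, 6, 9]
r5 m[φ1→X14] = [245, 360, 200]
r5 m[φ2→X7] = [5, 5, 1]
r5 m[X11→φ0] = [7, 6, 9]
r5 m[X11→φ1] = [35, 20, 40]
r5 m[X7→φ0] = [5, 5, 1]
r5 m[X7→φ2] = [54, 72, 42]
r5 m[X14→φ1] = [1, 1, 1]
r6 m[φ0→X11] = [35, 20, 40]
r6 m[φ0→X7] = [54, 72, 42]
r6 m[φ1→X11] = [7, 6, 9]
r6 m[φ1→X14] = [245, 360, 200]
r6 m[φ2→X7] = [5, 5, 1]
r6 m[X11→φ0] = [7, 6, 9]
r6 m[X11→φ1] = [35, 20, 40]
r6 m[X7→φ0] = [5, 5, 1]
r6 m[X7→φ2] = [54, 72, 42]
r6 m[X14→φ1] = [1, 1, 1]
fixed point reached at round 6
b[X11] = ⊗ incoming = [245, 120, 360]

b[X11] = [245, 120, 360]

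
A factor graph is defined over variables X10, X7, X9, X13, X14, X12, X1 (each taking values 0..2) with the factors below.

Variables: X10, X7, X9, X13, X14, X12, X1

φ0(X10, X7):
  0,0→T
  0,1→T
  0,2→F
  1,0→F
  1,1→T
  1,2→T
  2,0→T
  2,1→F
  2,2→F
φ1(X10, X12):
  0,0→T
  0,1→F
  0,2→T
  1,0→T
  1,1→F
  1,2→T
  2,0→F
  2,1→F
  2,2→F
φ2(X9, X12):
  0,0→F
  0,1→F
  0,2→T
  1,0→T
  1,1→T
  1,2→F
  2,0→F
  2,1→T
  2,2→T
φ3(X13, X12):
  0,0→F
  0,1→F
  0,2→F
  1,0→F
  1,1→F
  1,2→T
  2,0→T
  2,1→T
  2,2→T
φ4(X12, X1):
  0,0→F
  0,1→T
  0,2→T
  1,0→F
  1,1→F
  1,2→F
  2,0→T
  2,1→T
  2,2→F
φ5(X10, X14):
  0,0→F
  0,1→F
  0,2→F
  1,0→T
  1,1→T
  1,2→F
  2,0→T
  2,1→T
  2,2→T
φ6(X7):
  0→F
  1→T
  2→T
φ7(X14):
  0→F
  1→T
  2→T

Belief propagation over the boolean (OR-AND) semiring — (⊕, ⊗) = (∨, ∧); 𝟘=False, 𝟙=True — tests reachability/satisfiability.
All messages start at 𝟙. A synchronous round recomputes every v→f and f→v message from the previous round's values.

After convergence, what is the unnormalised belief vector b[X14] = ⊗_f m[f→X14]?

b[X14] = [F, T, F]

init: all messages = 𝟙 over 3 values
r1 m[φ0→X10] = [T, T, T]
r1 m[φ0→X7] = [T, T, T]
r1 m[φ1→X10] = [T, T, F]
r1 m[φ1→X12] = [T, F, T]
r1 m[φ2→X9] = [T, T, T]
r1 m[φ2→X12] = [T, T, T]
r1 m[φ3→X13] = [F, T, T]
r1 m[φ3→X12] = [T, T, T]
r1 m[φ4→X12] = [T, F, T]
r1 m[φ4→X1] = [T, T, T]
r1 m[φ5→X10] = [F, T, T]
r1 m[φ5→X14] = [T, T, T]
r1 m[φ6→X7] = [F, T, T]
r1 m[φ7→X14] = [F, T, T]
r1 m[X10→φ0] = [T, T, T]
r1 m[X10→φ1] = [T, T, T]
r1 m[X10→φ5] = [T, T, T]
r1 m[X7→φ0] = [T, T, T]
r1 m[X7→φ6] = [T, T, T]
r1 m[X9→φ2] = [T, T, T]
r1 m[X13→φ3] = [T, T, T]
r1 m[X14→φ5] = [T, T, T]
r1 m[X14→φ7] = [T, T, T]
r1 m[X12→φ1] = [T, T, T]
r1 m[X12→φ2] = [T, T, T]
r1 m[X12→φ3] = [T, T, T]
r1 m[X12→φ4] = [T, T, T]
r1 m[X1→φ4] = [T, T, T]
r2 m[φ0→X10] = [T, T, T]
r2 m[φ0→X7] = [T, T, T]
r2 m[φ1→X10] = [T, T, F]
r2 m[φ1→X12] = [T, F, T]
r2 m[φ2→X9] = [T, T, T]
r2 m[φ2→X12] = [T, T, T]
r2 m[φ3→X13] = [F, T, T]
r2 m[φ3→X12] = [T, T, T]
r2 m[φ4→X12] = [T, F, T]
r2 m[φ4→X1] = [T, T, T]
r2 m[φ5→X10] = [F, T, T]
r2 m[φ5→X14] = [T, T, T]
r2 m[φ6→X7] = [F, T, T]
r2 m[φ7→X14] = [F, T, T]
r2 m[X10→φ0] = [F, T, F]
r2 m[X10→φ1] = [F, T, T]
r2 m[X10→φ5] = [T, T, F]
r2 m[X7→φ0] = [F, T, T]
r2 m[X7→φ6] = [T, T, T]
r2 m[X9→φ2] = [T, T, T]
r2 m[X13→φ3] = [T, T, T]
r2 m[X14→φ5] = [F, T, T]
r2 m[X14→φ7] = [T, T, T]
r2 m[X12→φ1] = [T, F, T]
r2 m[X12→φ2] = [T, F, T]
r2 m[X12→φ3] = [T, F, T]
r2 m[X12→φ4] = [T, F, T]
r2 m[X1→φ4] = [T, T, T]
r3 m[φ0→X10] = [T, T, F]
r3 m[φ0→X7] = [F, T, T]
r3 m[φ1→X10] = [T, T, F]
r3 m[φ1→X12] = [T, F, T]
r3 m[φ2→X9] = [T, T, T]
r3 m[φ2→X12] = [T, T, T]
r3 m[φ3→X13] = [F, T, T]
r3 m[φ3→X12] = [T, T, T]
r3 m[φ4→X12] = [T, F, T]
r3 m[φ4→X1] = [T, T, T]
r3 m[φ5→X10] = [F, T, T]
r3 m[φ5→X14] = [T, T, F]
r3 m[φ6→X7] = [F, T, T]
r3 m[φ7→X14] = [F, T, T]
r3 m[X10→φ0] = [F, T, F]
r3 m[X10→φ1] = [F, T, T]
r3 m[X10→φ5] = [T, T, F]
r3 m[X7→φ0] = [F, T, T]
r3 m[X7→φ6] = [T, T, T]
r3 m[X9→φ2] = [T, T, T]
r3 m[X13→φ3] = [T, T, T]
r3 m[X14→φ5] = [F, T, T]
r3 m[X14→φ7] = [T, T, T]
r3 m[X12→φ1] = [T, F, T]
r3 m[X12→φ2] = [T, F, T]
r3 m[X12→φ3] = [T, F, T]
r3 m[X12→φ4] = [T, F, T]
r3 m[X1→φ4] = [T, T, T]
r4 m[φ0→X10] = [T, T, F]
r4 m[φ0→X7] = [F, T, T]
r4 m[φ1→X10] = [T, T, F]
r4 m[φ1→X12] = [T, F, T]
r4 m[φ2→X9] = [T, T, T]
r4 m[φ2→X12] = [T, T, T]
r4 m[φ3→X13] = [F, T, T]
r4 m[φ3→X12] = [T, T, T]
r4 m[φ4→X12] = [T, F, T]
r4 m[φ4→X1] = [T, T, T]
r4 m[φ5→X10] = [F, T, T]
r4 m[φ5→X14] = [T, T, F]
r4 m[φ6→X7] = [F, T, T]
r4 m[φ7→X14] = [F, T, T]
r4 m[X10→φ0] = [F, T, F]
r4 m[X10→φ1] = [F, T, F]
r4 m[X10→φ5] = [T, T, F]
r4 m[X7→φ0] = [F, T, T]
r4 m[X7→φ6] = [F, T, T]
r4 m[X9→φ2] = [T, T, T]
r4 m[X13→φ3] = [T, T, T]
r4 m[X14→φ5] = [F, T, T]
r4 m[X14→φ7] = [T, T, F]
r4 m[X12→φ1] = [T, F, T]
r4 m[X12→φ2] = [T, F, T]
r4 m[X12→φ3] = [T, F, T]
r4 m[X12→φ4] = [T, F, T]
r4 m[X1→φ4] = [T, T, T]
r5 m[φ0→X10] = [T, T, F]
r5 m[φ0→X7] = [F, T, T]
r5 m[φ1→X10] = [T, T, F]
r5 m[φ1→X12] = [T, F, T]
r5 m[φ2→X9] = [T, T, T]
r5 m[φ2→X12] = [T, T, T]
r5 m[φ3→X13] = [F, T, T]
r5 m[φ3→X12] = [T, T, T]
r5 m[φ4→X12] = [T, F, T]
r5 m[φ4→X1] = [T, T, T]
r5 m[φ5→X10] = [F, T, T]
r5 m[φ5→X14] = [T, T, F]
r5 m[φ6→X7] = [F, T, T]
r5 m[φ7→X14] = [F, T, T]
r5 m[X10→φ0] = [F, T, F]
r5 m[X10→φ1] = [F, T, F]
r5 m[X10→φ5] = [T, T, F]
r5 m[X7→φ0] = [F, T, T]
r5 m[X7→φ6] = [F, T, T]
r5 m[X9→φ2] = [T, T, T]
r5 m[X13→φ3] = [T, T, T]
r5 m[X14→φ5] = [F, T, T]
r5 m[X14→φ7] = [T, T, F]
r5 m[X12→φ1] = [T, F, T]
r5 m[X12→φ2] = [T, F, T]
r5 m[X12→φ3] = [T, F, T]
r5 m[X12→φ4] = [T, F, T]
r5 m[X1→φ4] = [T, T, T]
fixed point reached at round 5
b[X14] = ⊗ incoming = [F, T, F]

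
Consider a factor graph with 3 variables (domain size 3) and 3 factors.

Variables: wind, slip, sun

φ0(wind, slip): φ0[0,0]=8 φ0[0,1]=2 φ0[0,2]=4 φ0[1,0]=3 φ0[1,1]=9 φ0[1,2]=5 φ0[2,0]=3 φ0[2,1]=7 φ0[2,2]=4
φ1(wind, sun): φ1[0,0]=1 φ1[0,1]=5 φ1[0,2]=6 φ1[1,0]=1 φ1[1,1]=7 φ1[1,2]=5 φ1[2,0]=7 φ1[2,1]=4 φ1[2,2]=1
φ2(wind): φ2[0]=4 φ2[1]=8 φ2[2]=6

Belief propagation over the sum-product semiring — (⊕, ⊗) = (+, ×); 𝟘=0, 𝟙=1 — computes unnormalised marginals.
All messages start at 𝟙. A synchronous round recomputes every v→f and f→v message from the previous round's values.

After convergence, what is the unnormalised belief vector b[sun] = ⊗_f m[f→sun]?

init: all messages = 𝟙 over 3 values
r1 m[φ0→wind] = [14, 17, 14]
r1 m[φ0→slip] = [14, 18, 13]
r1 m[φ1→wind] = [12, 13, 12]
r1 m[φ1→sun] = [9, 16, 12]
r1 m[φ2→wind] = [4, 8, 6]
r1 m[wind→φ0] = [1, 1, 1]
r1 m[wind→φ1] = [1, 1, 1]
r1 m[wind→φ2] = [1, 1, 1]
r1 m[slip→φ0] = [1, 1, 1]
r1 m[sun→φ1] = [1, 1, 1]
r2 m[φ0→wind] = [14, 17, 14]
r2 m[φ0→slip] = [14, 18, 13]
r2 m[φ1→wind] = [12, 13, 12]
r2 m[φ1→sun] = [9, 16, 12]
r2 m[φ2→wind] = [4, 8, 6]
r2 m[wind→φ0] = [48, 104, 72]
r2 m[wind→φ1] = [56, 136, 84]
r2 m[wind→φ2] = [168, 221, 168]
r2 m[slip→φ0] = [1, 1, 1]
r2 m[sun→φ1] = [1, 1, 1]
r3 m[φ0→wind] = [14, 17, 14]
r3 m[φ0→slip] = [912, 1536, 1000]
r3 m[φ1→wind] = [12, 13, 12]
r3 m[φ1→sun] = [780, 1568, 1100]
r3 m[φ2→wind] = [4, 8, 6]
r3 m[wind→φ0] = [48, 104, 72]
r3 m[wind→φ1] = [56, 136, 84]
r3 m[wind→φ2] = [168, 221, 168]
r3 m[slip→φ0] = [1, 1, 1]
r3 m[sun→φ1] = [1, 1, 1]
r4 m[φ0→wind] = [14, 17, 14]
r4 m[φ0→slip] = [912, 1536, 1000]
r4 m[φ1→wind] = [12, 13, 12]
r4 m[φ1→sun] = [780, 1568, 1100]
r4 m[φ2→wind] = [4, 8, 6]
r4 m[wind→φ0] = [48, 104, 72]
r4 m[wind→φ1] = [56, 136, 84]
r4 m[wind→φ2] = [168, 221, 168]
r4 m[slip→φ0] = [1, 1, 1]
r4 m[sun→φ1] = [1, 1, 1]
fixed point reached at round 4
b[sun] = ⊗ incoming = [780, 1568, 1100]

b[sun] = [780, 1568, 1100]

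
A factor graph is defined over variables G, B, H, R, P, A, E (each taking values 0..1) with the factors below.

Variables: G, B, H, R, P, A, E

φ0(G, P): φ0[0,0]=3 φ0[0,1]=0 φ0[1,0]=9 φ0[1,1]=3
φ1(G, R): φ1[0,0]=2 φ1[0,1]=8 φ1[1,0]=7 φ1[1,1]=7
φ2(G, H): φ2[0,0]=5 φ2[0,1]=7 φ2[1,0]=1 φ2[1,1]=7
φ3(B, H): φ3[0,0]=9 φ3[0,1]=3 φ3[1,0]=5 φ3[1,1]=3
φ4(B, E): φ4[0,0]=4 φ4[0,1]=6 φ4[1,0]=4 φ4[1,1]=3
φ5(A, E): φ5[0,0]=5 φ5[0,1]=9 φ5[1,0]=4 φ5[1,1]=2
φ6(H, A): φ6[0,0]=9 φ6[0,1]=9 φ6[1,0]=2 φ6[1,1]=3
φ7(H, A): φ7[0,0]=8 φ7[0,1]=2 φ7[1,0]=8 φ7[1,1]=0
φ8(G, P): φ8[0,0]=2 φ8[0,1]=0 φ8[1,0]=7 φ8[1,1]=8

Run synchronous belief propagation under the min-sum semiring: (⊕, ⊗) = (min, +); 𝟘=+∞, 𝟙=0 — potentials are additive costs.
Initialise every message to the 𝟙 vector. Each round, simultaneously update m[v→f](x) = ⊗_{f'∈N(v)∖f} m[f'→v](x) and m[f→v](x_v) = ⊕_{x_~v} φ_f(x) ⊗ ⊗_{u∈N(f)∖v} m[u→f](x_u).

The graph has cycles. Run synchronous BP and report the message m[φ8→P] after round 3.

init: all messages = 𝟙 over 2 values
r1 m[φ0→G] = [0, 3]
r1 m[φ0→P] = [3, 0]
r1 m[φ1→G] = [2, 7]
r1 m[φ1→R] = [2, 7]
r1 m[φ2→G] = [5, 1]
r1 m[φ2→H] = [1, 7]
r1 m[φ3→B] = [3, 3]
r1 m[φ3→H] = [5, 3]
r1 m[φ4→B] = [4, 3]
r1 m[φ4→E] = [4, 3]
r1 m[φ5→A] = [5, 2]
r1 m[φ5→E] = [4, 2]
r1 m[φ6→H] = [9, 2]
r1 m[φ6→A] = [2, 3]
r1 m[φ7→H] = [2, 0]
r1 m[φ7→A] = [8, 0]
r1 m[φ8→G] = [0, 7]
r1 m[φ8→P] = [2, 0]
r1 m[G→φ0] = [0, 0]
r1 m[G→φ1] = [0, 0]
r1 m[G→φ2] = [0, 0]
r1 m[G→φ8] = [0, 0]
r1 m[B→φ3] = [0, 0]
r1 m[B→φ4] = [0, 0]
r1 m[H→φ2] = [0, 0]
r1 m[H→φ3] = [0, 0]
r1 m[H→φ6] = [0, 0]
r1 m[H→φ7] = [0, 0]
r1 m[R→φ1] = [0, 0]
r1 m[P→φ0] = [0, 0]
r1 m[P→φ8] = [0, 0]
r1 m[A→φ5] = [0, 0]
r1 m[A→φ6] = [0, 0]
r1 m[A→φ7] = [0, 0]
r1 m[E→φ4] = [0, 0]
r1 m[E→φ5] = [0, 0]
r2 m[φ0→G] = [0, 3]
r2 m[φ0→P] = [3, 0]
r2 m[φ1→G] = [2, 7]
r2 m[φ1→R] = [2, 7]
r2 m[φ2→G] = [5, 1]
r2 m[φ2→H] = [1, 7]
r2 m[φ3→B] = [3, 3]
r2 m[φ3→H] = [5, 3]
r2 m[φ4→B] = [4, 3]
r2 m[φ4→E] = [4, 3]
r2 m[φ5→A] = [5, 2]
r2 m[φ5→E] = [4, 2]
r2 m[φ6→H] = [9, 2]
r2 m[φ6→A] = [2, 3]
r2 m[φ7→H] = [2, 0]
r2 m[φ7→A] = [8, 0]
r2 m[φ8→G] = [0, 7]
r2 m[φ8→P] = [2, 0]
r2 m[G→φ0] = [7, 15]
r2 m[G→φ1] = [5, 11]
r2 m[G→φ2] = [2, 17]
r2 m[G→φ8] = [7, 11]
r2 m[B→φ3] = [4, 3]
r2 m[B→φ4] = [3, 3]
r2 m[H→φ2] = [16, 5]
r2 m[H→φ3] = [12, 9]
r2 m[H→φ6] = [8, 10]
r2 m[H→φ7] = [15, 12]
r2 m[R→φ1] = [0, 0]
r2 m[P→φ0] = [2, 0]
r2 m[P→φ8] = [3, 0]
r2 m[A→φ5] = [10, 3]
r2 m[A→φ6] = [13, 2]
r2 m[A→φ7] = [7, 5]
r2 m[E→φ4] = [4, 2]
r2 m[E→φ5] = [4, 3]
r3 m[φ0→G] = [0, 3]
r3 m[φ0→P] = [10, 7]
r3 m[φ1→G] = [2, 7]
r3 m[φ1→R] = [7, 13]
r3 m[φ2→G] = [12, 12]
r3 m[φ2→H] = [7, 9]
r3 m[φ3→B] = [12, 12]
r3 m[φ3→H] = [8, 6]
r3 m[φ4→B] = [8, 5]
r3 m[φ4→E] = [7, 6]
r3 m[φ5→A] = [9, 5]
r3 m[φ5→E] = [7, 5]
r3 m[φ6→H] = [11, 5]
r3 m[φ6→A] = [12, 13]
r3 m[φ7→H] = [7, 5]
r3 m[φ7→A] = [20, 12]
r3 m[φ8→G] = [0, 8]
r3 m[φ8→P] = [9, 7]
r3 m[G→φ0] = [7, 15]
r3 m[G→φ1] = [5, 11]
r3 m[G→φ2] = [2, 17]
r3 m[G→φ8] = [7, 11]
r3 m[B→φ3] = [4, 3]
r3 m[B→φ4] = [3, 3]
r3 m[H→φ2] = [16, 5]
r3 m[H→φ3] = [12, 9]
r3 m[H→φ6] = [8, 10]
r3 m[H→φ7] = [15, 12]
r3 m[R→φ1] = [0, 0]
r3 m[P→φ0] = [2, 0]
r3 m[P→φ8] = [3, 0]
r3 m[A→φ5] = [10, 3]
r3 m[A→φ6] = [13, 2]
r3 m[A→φ7] = [7, 5]
r3 m[E→φ4] = [4, 2]
r3 m[E→φ5] = [4, 3]

message @ round 3 = [9, 7]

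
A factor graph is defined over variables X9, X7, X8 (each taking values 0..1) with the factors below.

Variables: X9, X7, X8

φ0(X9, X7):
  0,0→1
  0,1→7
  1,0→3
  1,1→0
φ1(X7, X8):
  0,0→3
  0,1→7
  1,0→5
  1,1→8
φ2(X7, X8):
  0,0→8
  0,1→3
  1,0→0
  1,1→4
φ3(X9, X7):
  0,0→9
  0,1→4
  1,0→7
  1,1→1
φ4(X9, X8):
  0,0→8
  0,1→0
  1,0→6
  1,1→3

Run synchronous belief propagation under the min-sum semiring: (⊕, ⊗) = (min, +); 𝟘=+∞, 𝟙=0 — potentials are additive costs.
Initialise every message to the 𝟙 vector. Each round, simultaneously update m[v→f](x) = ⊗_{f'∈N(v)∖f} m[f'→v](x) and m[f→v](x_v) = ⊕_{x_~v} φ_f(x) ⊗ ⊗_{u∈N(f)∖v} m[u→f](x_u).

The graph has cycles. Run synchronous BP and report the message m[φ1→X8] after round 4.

init: all messages = 𝟙 over 2 values
r1 m[φ0→X9] = [1, 0]
r1 m[φ0→X7] = [1, 0]
r1 m[φ1→X7] = [3, 5]
r1 m[φ1→X8] = [3, 7]
r1 m[φ2→X7] = [3, 0]
r1 m[φ2→X8] = [0, 3]
r1 m[φ3→X9] = [4, 1]
r1 m[φ3→X7] = [7, 1]
r1 m[φ4→X9] = [0, 3]
r1 m[φ4→X8] = [6, 0]
r1 m[X9→φ0] = [0, 0]
r1 m[X9→φ3] = [0, 0]
r1 m[X9→φ4] = [0, 0]
r1 m[X7→φ0] = [0, 0]
r1 m[X7→φ1] = [0, 0]
r1 m[X7→φ2] = [0, 0]
r1 m[X7→φ3] = [0, 0]
r1 m[X8→φ1] = [0, 0]
r1 m[X8→φ2] = [0, 0]
r1 m[X8→φ4] = [0, 0]
r2 m[φ0→X9] = [1, 0]
r2 m[φ0→X7] = [1, 0]
r2 m[φ1→X7] = [3, 5]
r2 m[φ1→X8] = [3, 7]
r2 m[φ2→X7] = [3, 0]
r2 m[φ2→X8] = [0, 3]
r2 m[φ3→X9] = [4, 1]
r2 m[φ3→X7] = [7, 1]
r2 m[φ4→X9] = [0, 3]
r2 m[φ4→X8] = [6, 0]
r2 m[X9→φ0] = [4, 4]
r2 m[X9→φ3] = [1, 3]
r2 m[X9→φ4] = [5, 1]
r2 m[X7→φ0] = [13, 6]
r2 m[X7→φ1] = [11, 1]
r2 m[X7→φ2] = [11, 6]
r2 m[X7→φ3] = [7, 5]
r2 m[X8→φ1] = [6, 3]
r2 m[X8→φ2] = [9, 7]
r2 m[X8→φ4] = [3, 10]
r3 m[φ0→X9] = [13, 6]
r3 m[φ0→X7] = [5, 4]
r3 m[φ1→X7] = [9, 11]
r3 m[φ1→X8] = [6, 9]
r3 m[φ2→X7] = [10, 9]
r3 m[φ2→X8] = [6, 10]
r3 m[φ3→X9] = [9, 6]
r3 m[φ3→X7] = [10, 4]
r3 m[φ4→X9] = [10, 9]
r3 m[φ4→X8] = [7, 4]
r3 m[X9→φ0] = [4, 4]
r3 m[X9→φ3] = [1, 3]
r3 m[X9→φ4] = [5, 1]
r3 m[X7→φ0] = [13, 6]
r3 m[X7→φ1] = [11, 1]
r3 m[X7→φ2] = [11, 6]
r3 m[X7→φ3] = [7, 5]
r3 m[X8→φ1] = [6, 3]
r3 m[X8→φ2] = [9, 7]
r3 m[X8→φ4] = [3, 10]
r4 m[φ0→X9] = [13, 6]
r4 m[φ0→X7] = [5, 4]
r4 m[φ1→X7] = [9, 11]
r4 m[φ1→X8] = [6, 9]
r4 m[φ2→X7] = [10, 9]
r4 m[φ2→X8] = [6, 10]
r4 m[φ3→X9] = [9, 6]
r4 m[φ3→X7] = [10, 4]
r4 m[φ4→X9] = [10, 9]
r4 m[φ4→X8] = [7, 4]
r4 m[X9→φ0] = [19, 15]
r4 m[X9→φ3] = [23, 15]
r4 m[X9→φ4] = [22, 12]
r4 m[X7→φ0] = [29, 24]
r4 m[X7→φ1] = [25, 17]
r4 m[X7→φ2] = [24, 19]
r4 m[X7→φ3] = [24, 24]
r4 m[X8→φ1] = [13, 14]
r4 m[X8→φ2] = [13, 13]
r4 m[X8→φ4] = [12, 19]

message @ round 4 = [6, 9]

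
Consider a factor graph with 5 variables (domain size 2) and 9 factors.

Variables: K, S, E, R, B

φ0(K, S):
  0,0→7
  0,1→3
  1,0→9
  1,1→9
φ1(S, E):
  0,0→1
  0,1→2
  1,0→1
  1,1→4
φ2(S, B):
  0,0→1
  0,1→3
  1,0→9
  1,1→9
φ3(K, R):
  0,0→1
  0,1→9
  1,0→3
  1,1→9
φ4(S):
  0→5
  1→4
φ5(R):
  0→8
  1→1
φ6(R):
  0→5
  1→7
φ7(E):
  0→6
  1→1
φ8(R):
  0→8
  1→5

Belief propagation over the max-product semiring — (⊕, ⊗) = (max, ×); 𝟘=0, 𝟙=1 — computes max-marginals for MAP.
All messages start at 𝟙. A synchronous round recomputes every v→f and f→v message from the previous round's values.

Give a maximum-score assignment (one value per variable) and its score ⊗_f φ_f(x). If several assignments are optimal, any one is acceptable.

init: all messages = 𝟙 over 2 values
r1 m[φ0→K] = [7, 9]
r1 m[φ0→S] = [9, 9]
r1 m[φ1→S] = [2, 4]
r1 m[φ1→E] = [1, 4]
r1 m[φ2→S] = [3, 9]
r1 m[φ2→B] = [9, 9]
r1 m[φ3→K] = [9, 9]
r1 m[φ3→R] = [3, 9]
r1 m[φ4→S] = [5, 4]
r1 m[φ5→R] = [8, 1]
r1 m[φ6→R] = [5, 7]
r1 m[φ7→E] = [6, 1]
r1 m[φ8→R] = [8, 5]
r1 m[K→φ0] = [1, 1]
r1 m[K→φ3] = [1, 1]
r1 m[S→φ0] = [1, 1]
r1 m[S→φ1] = [1, 1]
r1 m[S→φ2] = [1, 1]
r1 m[S→φ4] = [1, 1]
r1 m[E→φ1] = [1, 1]
r1 m[E→φ7] = [1, 1]
r1 m[R→φ3] = [1, 1]
r1 m[R→φ5] = [1, 1]
r1 m[R→φ6] = [1, 1]
r1 m[R→φ8] = [1, 1]
r1 m[B→φ2] = [1, 1]
r2 m[φ0→K] = [7, 9]
r2 m[φ0→S] = [9, 9]
r2 m[φ1→S] = [2, 4]
r2 m[φ1→E] = [1, 4]
r2 m[φ2→S] = [3, 9]
r2 m[φ2→B] = [9, 9]
r2 m[φ3→K] = [9, 9]
r2 m[φ3→R] = [3, 9]
r2 m[φ4→S] = [5, 4]
r2 m[φ5→R] = [8, 1]
r2 m[φ6→R] = [5, 7]
r2 m[φ7→E] = [6, 1]
r2 m[φ8→R] = [8, 5]
r2 m[K→φ0] = [9, 9]
r2 m[K→φ3] = [7, 9]
r2 m[S→φ0] = [30, 144]
r2 m[S→φ1] = [135, 324]
r2 m[S→φ2] = [90, 144]
r2 m[S→φ4] = [54, 324]
r2 m[E→φ1] = [6, 1]
r2 m[E→φ7] = [1, 4]
r2 m[R→φ3] = [320, 35]
r2 m[R→φ5] = [120, 315]
r2 m[R→φ6] = [192, 45]
r2 m[R→φ8] = [120, 63]
r2 m[B→φ2] = [1, 1]
r3 m[φ0→K] = [432, 1296]
r3 m[φ0→S] = [81, 81]
r3 m[φ1→S] = [6, 6]
r3 m[φ1→E] = [324, 1296]
r3 m[φ2→S] = [3, 9]
r3 m[φ2→B] = [1296, 1296]
r3 m[φ3→K] = [320, 960]
r3 m[φ3→R] = [27, 81]
r3 m[φ4→S] = [5, 4]
r3 m[φ5→R] = [8, 1]
r3 m[φ6→R] = [5, 7]
r3 m[φ7→E] = [6, 1]
r3 m[φ8→R] = [8, 5]
r3 m[K→φ0] = [9, 9]
r3 m[K→φ3] = [7, 9]
r3 m[S→φ0] = [30, 144]
r3 m[S→φ1] = [135, 324]
r3 m[S→φ2] = [90, 144]
r3 m[S→φ4] = [54, 324]
r3 m[E→φ1] = [6, 1]
r3 m[E→φ7] = [1, 4]
r3 m[R→φ3] = [320, 35]
r3 m[R→φ5] = [120, 315]
r3 m[R→φ6] = [192, 45]
r3 m[R→φ8] = [120, 63]
r3 m[B→φ2] = [1, 1]
r4 m[φ0→K] = [432, 1296]
r4 m[φ0→S] = [81, 81]
r4 m[φ1→S] = [6, 6]
r4 m[φ1→E] = [324, 1296]
r4 m[φ2→S] = [3, 9]
r4 m[φ2→B] = [1296, 1296]
r4 m[φ3→K] = [320, 960]
r4 m[φ3→R] = [27, 81]
r4 m[φ4→S] = [5, 4]
r4 m[φ5→R] = [8, 1]
r4 m[φ6→R] = [5, 7]
r4 m[φ7→E] = [6, 1]
r4 m[φ8→R] = [8, 5]
r4 m[K→φ0] = [320, 960]
r4 m[K→φ3] = [432, 1296]
r4 m[S→φ0] = [90, 216]
r4 m[S→φ1] = [1215, 2916]
r4 m[S→φ2] = [2430, 1944]
r4 m[S→φ4] = [1458, 4374]
r4 m[E→φ1] = [6, 1]
r4 m[E→φ7] = [324, 1296]
r4 m[R→φ3] = [320, 35]
r4 m[R→φ5] = [1080, 2835]
r4 m[R→φ6] = [1728, 405]
r4 m[R→φ8] = [1080, 567]
r4 m[B→φ2] = [1, 1]
r5 m[φ0→K] = [648, 1944]
r5 m[φ0→S] = [8640, 8640]
r5 m[φ1→S] = [6, 6]
r5 m[φ1→E] = [2916, 11664]
r5 m[φ2→S] = [3, 9]
r5 m[φ2→B] = [17496, 17496]
r5 m[φ3→K] = [320, 960]
r5 m[φ3→R] = [3888, 11664]
r5 m[φ4→S] = [5, 4]
r5 m[φ5→R] = [8, 1]
r5 m[φ6→R] = [5, 7]
r5 m[φ7→E] = [6, 1]
r5 m[φ8→R] = [8, 5]
r5 m[K→φ0] = [320, 960]
r5 m[K→φ3] = [432, 1296]
r5 m[S→φ0] = [90, 216]
r5 m[S→φ1] = [1215, 2916]
r5 m[S→φ2] = [2430, 1944]
r5 m[S→φ4] = [1458, 4374]
r5 m[E→φ1] = [6, 1]
r5 m[E→φ7] = [324, 1296]
r5 m[R→φ3] = [320, 35]
r5 m[R→φ5] = [1080, 2835]
r5 m[R→φ6] = [1728, 405]
r5 m[R→φ8] = [1080, 567]
r5 m[B→φ2] = [1, 1]
r6 m[φ0→K] = [648, 1944]
r6 m[φ0→S] = [8640, 8640]
r6 m[φ1→S] = [6, 6]
r6 m[φ1→E] = [2916, 11664]
r6 m[φ2→S] = [3, 9]
r6 m[φ2→B] = [17496, 17496]
r6 m[φ3→K] = [320, 960]
r6 m[φ3→R] = [3888, 11664]
r6 m[φ4→S] = [5, 4]
r6 m[φ5→R] = [8, 1]
r6 m[φ6→R] = [5, 7]
r6 m[φ7→E] = [6, 1]
r6 m[φ8→R] = [8, 5]
r6 m[K→φ0] = [320, 960]
r6 m[K→φ3] = [648, 1944]
r6 m[S→φ0] = [90, 216]
r6 m[S→φ1] = [129600, 311040]
r6 m[S→φ2] = [259200, 207360]
r6 m[S→φ4] = [155520, 466560]
r6 m[E→φ1] = [6, 1]
r6 m[E→φ7] = [2916, 11664]
r6 m[R→φ3] = [320, 35]
r6 m[R→φ5] = [155520, 408240]
r6 m[R→φ6] = [248832, 58320]
r6 m[R→φ8] = [155520, 81648]
r6 m[B→φ2] = [1, 1]
r7 m[φ0→K] = [648, 1944]
r7 m[φ0→S] = [8640, 8640]
r7 m[φ1→S] = [6, 6]
r7 m[φ1→E] = [311040, 1244160]
r7 m[φ2→S] = [3, 9]
r7 m[φ2→B] = [1866240, 1866240]
r7 m[φ3→K] = [320, 960]
r7 m[φ3→R] = [5832, 17496]
r7 m[φ4→S] = [5, 4]
r7 m[φ5→R] = [8, 1]
r7 m[φ6→R] = [5, 7]
r7 m[φ7→E] = [6, 1]
r7 m[φ8→R] = [8, 5]
r7 m[K→φ0] = [320, 960]
r7 m[K→φ3] = [648, 1944]
r7 m[S→φ0] = [90, 216]
r7 m[S→φ1] = [129600, 311040]
r7 m[S→φ2] = [259200, 207360]
r7 m[S→φ4] = [155520, 466560]
r7 m[E→φ1] = [6, 1]
r7 m[E→φ7] = [2916, 11664]
r7 m[R→φ3] = [320, 35]
r7 m[R→φ5] = [155520, 408240]
r7 m[R→φ6] = [248832, 58320]
r7 m[R→φ8] = [155520, 81648]
r7 m[B→φ2] = [1, 1]
r8 m[φ0→K] = [648, 1944]
r8 m[φ0→S] = [8640, 8640]
r8 m[φ1→S] = [6, 6]
r8 m[φ1→E] = [311040, 1244160]
r8 m[φ2→S] = [3, 9]
r8 m[φ2→B] = [1866240, 1866240]
r8 m[φ3→K] = [320, 960]
r8 m[φ3→R] = [5832, 17496]
r8 m[φ4→S] = [5, 4]
r8 m[φ5→R] = [8, 1]
r8 m[φ6→R] = [5, 7]
r8 m[φ7→E] = [6, 1]
r8 m[φ8→R] = [8, 5]
r8 m[K→φ0] = [320, 960]
r8 m[K→φ3] = [648, 1944]
r8 m[S→φ0] = [90, 216]
r8 m[S→φ1] = [129600, 311040]
r8 m[S→φ2] = [259200, 207360]
r8 m[S→φ4] = [155520, 466560]
r8 m[E→φ1] = [6, 1]
r8 m[E→φ7] = [311040, 1244160]
r8 m[R→φ3] = [320, 35]
r8 m[R→φ5] = [233280, 612360]
r8 m[R→φ6] = [373248, 87480]
r8 m[R→φ8] = [233280, 122472]
r8 m[B→φ2] = [1, 1]
r9 m[φ0→K] = [648, 1944]
r9 m[φ0→S] = [8640, 8640]
r9 m[φ1→S] = [6, 6]
r9 m[φ1→E] = [311040, 1244160]
r9 m[φ2→S] = [3, 9]
r9 m[φ2→B] = [1866240, 1866240]
r9 m[φ3→K] = [320, 960]
r9 m[φ3→R] = [5832, 17496]
r9 m[φ4→S] = [5, 4]
r9 m[φ5→R] = [8, 1]
r9 m[φ6→R] = [5, 7]
r9 m[φ7→E] = [6, 1]
r9 m[φ8→R] = [8, 5]
r9 m[K→φ0] = [320, 960]
r9 m[K→φ3] = [648, 1944]
r9 m[S→φ0] = [90, 216]
r9 m[S→φ1] = [129600, 311040]
r9 m[S→φ2] = [259200, 207360]
r9 m[S→φ4] = [155520, 466560]
r9 m[E→φ1] = [6, 1]
r9 m[E→φ7] = [311040, 1244160]
r9 m[R→φ3] = [320, 35]
r9 m[R→φ5] = [233280, 612360]
r9 m[R→φ6] = [373248, 87480]
r9 m[R→φ8] = [233280, 122472]
r9 m[B→φ2] = [1, 1]
fixed point reached at round 9
traceback from K: (K=1, S=1, E=0, R=0, B=0), score=1866240

assignment: (K=1, S=1, E=0, R=0, B=0); score = 1866240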